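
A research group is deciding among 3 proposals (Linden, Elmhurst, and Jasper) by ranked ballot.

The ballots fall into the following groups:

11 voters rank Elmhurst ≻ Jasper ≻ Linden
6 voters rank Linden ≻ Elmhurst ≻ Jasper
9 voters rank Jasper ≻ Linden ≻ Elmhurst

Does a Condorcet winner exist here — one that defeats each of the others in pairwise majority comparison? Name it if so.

Head-to-head results (26 voters total):
Linden vs Elmhurst: Linden wins 15–11.
Linden vs Jasper: Jasper wins 20–6.
Elmhurst vs Jasper: Elmhurst wins 17–9.
No candidate beats all others: Linden beats Elmhurst beats Jasper beats Linden, a majority cycle.

No Condorcet winner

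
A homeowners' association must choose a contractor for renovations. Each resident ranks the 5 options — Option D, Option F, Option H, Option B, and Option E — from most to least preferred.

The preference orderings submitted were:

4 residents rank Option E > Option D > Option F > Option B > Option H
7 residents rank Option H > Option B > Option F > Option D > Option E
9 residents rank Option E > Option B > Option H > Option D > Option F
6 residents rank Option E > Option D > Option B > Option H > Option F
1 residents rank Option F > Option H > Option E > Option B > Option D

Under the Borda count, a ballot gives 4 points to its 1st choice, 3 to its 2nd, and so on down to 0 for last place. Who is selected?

Option E

Borda scores:
  Option D: 4·3 + 7·1 + 9·1 + 6·3 + 0 = 46
  Option F: 4·2 + 7·2 + 9·0 + 6·0 + 4 = 26
  Option H: 4·0 + 7·4 + 9·2 + 6·1 + 3 = 55
  Option B: 4·1 + 7·3 + 9·3 + 6·2 + 1 = 65
  Option E: 4·4 + 7·0 + 9·4 + 6·4 + 2 = 78
Option E has the highest total.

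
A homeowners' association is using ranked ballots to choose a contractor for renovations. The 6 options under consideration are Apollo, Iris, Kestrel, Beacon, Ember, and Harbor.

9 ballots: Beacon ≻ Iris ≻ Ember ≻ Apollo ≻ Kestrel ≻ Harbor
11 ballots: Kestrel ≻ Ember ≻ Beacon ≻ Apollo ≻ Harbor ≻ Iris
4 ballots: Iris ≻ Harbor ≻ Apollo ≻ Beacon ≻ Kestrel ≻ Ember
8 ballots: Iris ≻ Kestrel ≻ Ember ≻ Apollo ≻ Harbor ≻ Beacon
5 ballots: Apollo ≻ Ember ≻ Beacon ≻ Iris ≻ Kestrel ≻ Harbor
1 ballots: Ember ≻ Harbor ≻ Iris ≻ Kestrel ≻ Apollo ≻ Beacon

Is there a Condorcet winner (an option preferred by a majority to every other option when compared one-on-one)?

Head-to-head results (38 voters total):
Apollo vs Iris: Iris wins 22–16.
Apollo vs Kestrel: Kestrel wins 20–18.
Apollo vs Beacon: Beacon wins 20–18.
Apollo vs Ember: Ember wins 29–9.
Apollo vs Harbor: Apollo wins 33–5.
Iris vs Kestrel: Iris wins 27–11.
Iris vs Beacon: Beacon wins 25–13.
Iris vs Ember: Iris wins 21–17.
Iris vs Harbor: Iris wins 26–12.
Kestrel vs Beacon: Kestrel wins 20–18.
Kestrel vs Ember: Kestrel wins 23–15.
Kestrel vs Harbor: Kestrel wins 33–5.
Beacon vs Ember: Ember wins 25–13.
Beacon vs Harbor: Beacon wins 25–13.
Ember vs Harbor: Ember wins 34–4.
No candidate beats all others: Iris beats Kestrel beats Beacon beats Iris, a majority cycle.

No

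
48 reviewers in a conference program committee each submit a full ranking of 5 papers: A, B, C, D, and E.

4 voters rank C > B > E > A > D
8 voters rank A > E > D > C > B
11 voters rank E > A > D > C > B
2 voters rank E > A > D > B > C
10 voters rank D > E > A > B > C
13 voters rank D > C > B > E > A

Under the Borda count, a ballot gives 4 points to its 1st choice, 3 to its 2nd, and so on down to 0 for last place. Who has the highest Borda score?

D

Borda scores:
  A: 4·1 + 8·4 + 11·3 + 2·3 + 10·2 + 13·0 = 95
  B: 4·3 + 8·0 + 11·0 + 2·1 + 10·1 + 13·2 = 50
  C: 4·4 + 8·1 + 11·1 + 2·0 + 10·0 + 13·3 = 74
  D: 4·0 + 8·2 + 11·2 + 2·2 + 10·4 + 13·4 = 134
  E: 4·2 + 8·3 + 11·4 + 2·4 + 10·3 + 13·1 = 127
D has the highest total.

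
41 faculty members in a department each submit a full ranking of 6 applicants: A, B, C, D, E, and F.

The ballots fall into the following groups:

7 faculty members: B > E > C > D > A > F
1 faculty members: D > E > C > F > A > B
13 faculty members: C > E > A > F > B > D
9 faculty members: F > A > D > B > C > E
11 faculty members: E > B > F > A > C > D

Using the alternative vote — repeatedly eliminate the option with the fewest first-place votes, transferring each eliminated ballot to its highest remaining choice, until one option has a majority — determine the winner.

Round 1: C 13, E 11, F 9, B 7, D 1, A 0. A has the fewest and is eliminated.
Round 2: C 13, E 11, F 9, B 7, D 1. D has the fewest and is eliminated.
Round 3: C 13, E 12, F 9, B 7. B has the fewest and is eliminated.
Round 4: E 19, C 13, F 9. F has the fewest and is eliminated.
Round 5: C 22, E 19. C has a majority.

C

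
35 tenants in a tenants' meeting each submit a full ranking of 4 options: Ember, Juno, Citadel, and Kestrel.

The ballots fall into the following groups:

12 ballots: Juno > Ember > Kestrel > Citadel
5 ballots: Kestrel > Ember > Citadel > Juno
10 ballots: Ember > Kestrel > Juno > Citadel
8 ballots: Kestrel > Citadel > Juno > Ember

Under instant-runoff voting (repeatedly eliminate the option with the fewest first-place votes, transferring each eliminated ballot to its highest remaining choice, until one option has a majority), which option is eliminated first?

Citadel

Round 1: Kestrel 13, Juno 12, Ember 10, Citadel 0. Citadel has the fewest and is eliminated.
Round 2: Kestrel 13, Juno 12, Ember 10. Ember has the fewest and is eliminated.
Round 3: Kestrel 23, Juno 12. Kestrel has a majority.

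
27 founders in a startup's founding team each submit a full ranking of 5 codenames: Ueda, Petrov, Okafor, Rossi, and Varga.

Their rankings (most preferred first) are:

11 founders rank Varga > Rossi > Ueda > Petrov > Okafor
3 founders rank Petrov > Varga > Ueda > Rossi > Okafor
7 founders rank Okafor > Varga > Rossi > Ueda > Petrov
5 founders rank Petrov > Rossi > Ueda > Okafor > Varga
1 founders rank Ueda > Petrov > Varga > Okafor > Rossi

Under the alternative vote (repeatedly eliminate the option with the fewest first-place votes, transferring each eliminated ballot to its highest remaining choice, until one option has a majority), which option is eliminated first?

Rossi

Round 1: Varga 11, Petrov 8, Okafor 7, Ueda 1, Rossi 0. Rossi has the fewest and is eliminated.
Round 2: Varga 11, Petrov 8, Okafor 7, Ueda 1. Ueda has the fewest and is eliminated.
Round 3: Varga 11, Petrov 9, Okafor 7. Okafor has the fewest and is eliminated.
Round 4: Varga 18, Petrov 9. Varga has a majority.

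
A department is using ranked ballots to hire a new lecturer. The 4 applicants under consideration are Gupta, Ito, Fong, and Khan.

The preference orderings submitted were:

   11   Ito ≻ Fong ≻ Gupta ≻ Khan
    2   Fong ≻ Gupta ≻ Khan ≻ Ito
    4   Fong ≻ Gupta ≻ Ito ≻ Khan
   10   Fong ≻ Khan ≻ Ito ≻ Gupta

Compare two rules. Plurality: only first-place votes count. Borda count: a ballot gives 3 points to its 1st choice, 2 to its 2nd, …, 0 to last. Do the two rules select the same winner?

Plurality first-place counts: Gupta 0, Ito 11, Fong 16, Khan 0 → Fong.
Borda totals: Gupta 23, Ito 47, Fong 70, Khan 22 → Fong.
The two rules agree on Fong.

Yes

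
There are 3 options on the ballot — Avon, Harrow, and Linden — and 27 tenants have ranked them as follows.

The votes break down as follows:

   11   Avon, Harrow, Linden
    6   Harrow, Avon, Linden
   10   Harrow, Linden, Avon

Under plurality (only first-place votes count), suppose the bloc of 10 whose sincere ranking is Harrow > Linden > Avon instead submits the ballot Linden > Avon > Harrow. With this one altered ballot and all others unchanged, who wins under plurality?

First-place totals with the altered ballot: Avon 11, Harrow 6, Linden 10.
The switch changes the winner from Harrow to Avon.

Avon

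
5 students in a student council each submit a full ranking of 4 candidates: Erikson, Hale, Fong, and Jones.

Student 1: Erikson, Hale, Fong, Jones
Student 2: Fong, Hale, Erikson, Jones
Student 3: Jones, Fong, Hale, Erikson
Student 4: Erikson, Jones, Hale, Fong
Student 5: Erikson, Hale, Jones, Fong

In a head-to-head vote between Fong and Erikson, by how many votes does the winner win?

1

Ballots ranking Fong above Erikson: 2.
Ballots ranking Erikson above Fong: 3.
Erikson wins 3–2, a margin of 1.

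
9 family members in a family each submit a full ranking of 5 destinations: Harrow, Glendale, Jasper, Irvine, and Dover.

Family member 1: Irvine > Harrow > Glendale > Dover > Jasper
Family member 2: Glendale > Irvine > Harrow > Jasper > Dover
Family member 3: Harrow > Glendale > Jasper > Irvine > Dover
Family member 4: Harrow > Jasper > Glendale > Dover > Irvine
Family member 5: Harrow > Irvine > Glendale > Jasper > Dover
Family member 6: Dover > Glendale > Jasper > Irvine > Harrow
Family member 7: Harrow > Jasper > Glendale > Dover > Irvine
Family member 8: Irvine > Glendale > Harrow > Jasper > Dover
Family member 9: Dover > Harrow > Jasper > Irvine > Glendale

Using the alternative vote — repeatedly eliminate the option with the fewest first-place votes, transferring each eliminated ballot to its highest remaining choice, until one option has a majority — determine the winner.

Round 1: Harrow 4, Irvine 2, Dover 2, Glendale 1, Jasper 0. Jasper has the fewest and is eliminated.
Round 2: Harrow 4, Irvine 2, Dover 2, Glendale 1. Glendale has the fewest and is eliminated.
Round 3: Harrow 4, Irvine 3, Dover 2. Dover has the fewest and is eliminated.
Round 4: Harrow 5, Irvine 4. Harrow has a majority.

Harrow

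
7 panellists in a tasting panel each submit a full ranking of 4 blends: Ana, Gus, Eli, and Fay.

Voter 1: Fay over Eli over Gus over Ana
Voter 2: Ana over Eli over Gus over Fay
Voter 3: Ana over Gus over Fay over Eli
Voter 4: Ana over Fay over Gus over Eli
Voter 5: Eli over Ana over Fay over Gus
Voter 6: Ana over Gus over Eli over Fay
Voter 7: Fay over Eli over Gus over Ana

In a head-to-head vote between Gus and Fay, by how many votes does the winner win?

1

Ballots ranking Gus above Fay: 3.
Ballots ranking Fay above Gus: 4.
Fay wins 4–3, a margin of 1.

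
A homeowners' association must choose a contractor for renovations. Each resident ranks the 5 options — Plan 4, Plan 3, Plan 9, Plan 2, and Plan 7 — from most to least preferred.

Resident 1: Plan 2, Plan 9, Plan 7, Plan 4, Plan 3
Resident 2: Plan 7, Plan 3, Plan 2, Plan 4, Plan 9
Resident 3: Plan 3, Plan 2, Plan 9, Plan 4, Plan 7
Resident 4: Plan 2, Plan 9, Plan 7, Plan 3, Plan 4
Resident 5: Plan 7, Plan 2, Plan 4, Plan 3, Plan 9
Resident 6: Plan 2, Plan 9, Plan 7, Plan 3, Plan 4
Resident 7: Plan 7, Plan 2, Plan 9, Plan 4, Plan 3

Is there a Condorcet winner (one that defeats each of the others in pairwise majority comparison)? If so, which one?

Head-to-head results (7 voters total):
Plan 4 vs Plan 3: Plan 3 wins 4–3.
Plan 4 vs Plan 9: Plan 9 wins 5–2.
Plan 4 vs Plan 2: Plan 2 wins 7–0.
Plan 4 vs Plan 7: Plan 7 wins 6–1.
Plan 3 vs Plan 9: Plan 9 wins 4–3.
Plan 3 vs Plan 2: Plan 2 wins 5–2.
Plan 3 vs Plan 7: Plan 7 wins 6–1.
Plan 9 vs Plan 2: Plan 2 wins 7–0.
Plan 9 vs Plan 7: Plan 9 wins 4–3.
Plan 2 vs Plan 7: Plan 2 wins 4–3.
Plan 2 beats each rival — Plan 4 (7–0), Plan 3 (5–2), Plan 9 (7–0), Plan 7 (4–3) — so Plan 2 is the Condorcet winner.

Plan 2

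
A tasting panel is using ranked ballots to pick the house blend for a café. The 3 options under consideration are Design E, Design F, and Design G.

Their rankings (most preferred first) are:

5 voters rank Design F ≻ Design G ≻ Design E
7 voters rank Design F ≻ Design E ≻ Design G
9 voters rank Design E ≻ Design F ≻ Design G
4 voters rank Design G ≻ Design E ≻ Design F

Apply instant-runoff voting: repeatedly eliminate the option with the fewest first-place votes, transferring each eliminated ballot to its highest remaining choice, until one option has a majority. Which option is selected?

Design E

Round 1: Design F 12, Design E 9, Design G 4. Design G has the fewest and is eliminated.
Round 2: Design E 13, Design F 12. Design E has a majority.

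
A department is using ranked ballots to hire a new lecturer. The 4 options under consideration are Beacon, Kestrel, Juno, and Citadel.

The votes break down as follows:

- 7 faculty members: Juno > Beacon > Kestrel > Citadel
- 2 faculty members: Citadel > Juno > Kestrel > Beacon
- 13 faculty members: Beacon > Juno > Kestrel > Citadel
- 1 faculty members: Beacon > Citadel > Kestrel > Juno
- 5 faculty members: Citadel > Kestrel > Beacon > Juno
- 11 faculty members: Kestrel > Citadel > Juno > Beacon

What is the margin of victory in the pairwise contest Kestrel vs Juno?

Ballots ranking Kestrel above Juno: 1+5+11 = 17.
Ballots ranking Juno above Kestrel: 7+2+13 = 22.
Juno wins 22–17, a margin of 5.

5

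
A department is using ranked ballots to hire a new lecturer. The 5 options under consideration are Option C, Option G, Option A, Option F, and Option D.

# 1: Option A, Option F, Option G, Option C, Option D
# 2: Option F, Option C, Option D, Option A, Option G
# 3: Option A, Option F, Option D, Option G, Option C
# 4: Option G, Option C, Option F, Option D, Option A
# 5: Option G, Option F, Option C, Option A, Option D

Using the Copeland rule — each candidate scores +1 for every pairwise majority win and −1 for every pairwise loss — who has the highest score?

Pairwise results:
  Option C vs Option G: Option G wins 4–1.
  Option C vs Option A: Option C wins 3–2.
  Option C vs Option F: Option F wins 4–1.
  Option C vs Option D: Option C wins 4–1.
  Option G vs Option A: Option A wins 3–2.
  Option G vs Option F: Option F wins 3–2.
  Option G vs Option D: Option G wins 3–2.
  Option A vs Option F: Option F wins 3–2.
  Option A vs Option D: Option A wins 3–2.
  Option F vs Option D: Option F wins 5–0.
Copeland scores (wins − losses):
  Option C: 2 − 2 = 0
  Option G: 2 − 2 = 0
  Option A: 2 − 2 = 0
  Option F: 4 − 0 = 4
  Option D: 0 − 4 = -4
Option F has the best Copeland score.

Option F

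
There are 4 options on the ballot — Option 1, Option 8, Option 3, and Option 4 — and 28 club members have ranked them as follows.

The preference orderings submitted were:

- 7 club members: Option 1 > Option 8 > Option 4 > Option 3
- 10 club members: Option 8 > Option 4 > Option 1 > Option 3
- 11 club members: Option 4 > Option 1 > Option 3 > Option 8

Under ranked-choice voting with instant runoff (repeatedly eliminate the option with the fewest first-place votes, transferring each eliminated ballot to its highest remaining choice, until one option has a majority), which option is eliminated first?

Round 1: Option 4 11, Option 8 10, Option 1 7, Option 3 0. Option 3 has the fewest and is eliminated.
Round 2: Option 4 11, Option 8 10, Option 1 7. Option 1 has the fewest and is eliminated.
Round 3: Option 8 17, Option 4 11. Option 8 has a majority.

Option 3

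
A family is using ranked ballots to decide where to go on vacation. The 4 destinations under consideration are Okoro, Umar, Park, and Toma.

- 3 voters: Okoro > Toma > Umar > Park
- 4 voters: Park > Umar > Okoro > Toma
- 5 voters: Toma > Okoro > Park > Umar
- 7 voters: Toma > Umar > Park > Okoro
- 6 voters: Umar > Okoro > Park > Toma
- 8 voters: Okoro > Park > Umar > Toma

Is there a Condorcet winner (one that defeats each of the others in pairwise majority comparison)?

No

Head-to-head results (33 voters total):
Okoro vs Umar: Umar wins 17–16.
Okoro vs Park: Okoro wins 22–11.
Okoro vs Toma: Okoro wins 21–12.
Umar vs Park: Park wins 17–16.
Umar vs Toma: Umar wins 18–15.
Park vs Toma: Park wins 18–15.
No candidate beats all others: Okoro beats Park beats Umar beats Okoro, a majority cycle.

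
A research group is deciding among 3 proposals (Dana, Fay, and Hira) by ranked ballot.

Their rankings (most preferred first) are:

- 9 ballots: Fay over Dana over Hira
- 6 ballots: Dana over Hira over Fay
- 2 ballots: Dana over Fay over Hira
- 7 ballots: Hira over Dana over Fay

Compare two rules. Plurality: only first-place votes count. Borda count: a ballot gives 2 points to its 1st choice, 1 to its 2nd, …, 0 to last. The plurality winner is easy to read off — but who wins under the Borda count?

Dana

Plurality first-place counts: Dana 8, Fay 9, Hira 7 → Fay.
Borda totals: Dana 32, Fay 20, Hira 20 → Dana.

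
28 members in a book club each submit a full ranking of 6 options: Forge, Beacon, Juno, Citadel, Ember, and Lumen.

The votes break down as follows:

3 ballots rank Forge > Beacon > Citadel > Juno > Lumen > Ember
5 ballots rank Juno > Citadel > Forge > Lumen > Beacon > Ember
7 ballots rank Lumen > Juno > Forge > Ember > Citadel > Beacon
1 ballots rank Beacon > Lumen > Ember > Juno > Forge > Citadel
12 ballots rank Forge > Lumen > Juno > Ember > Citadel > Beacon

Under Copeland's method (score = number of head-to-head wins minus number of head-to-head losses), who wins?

Pairwise results:
  Forge vs Beacon: Forge wins 27–1.
  Forge vs Juno: Forge wins 15–13.
  Forge vs Citadel: Forge wins 23–5.
  Forge vs Ember: Forge wins 27–1.
  Forge vs Lumen: Forge wins 20–8.
  Beacon vs Juno: Juno wins 24–4.
  Beacon vs Citadel: Citadel wins 24–4.
  Beacon vs Ember: Ember wins 19–9.
  Beacon vs Lumen: Lumen wins 24–4.
  Juno vs Citadel: Juno wins 25–3.
  Juno vs Ember: Juno wins 27–1.
  Juno vs Lumen: Lumen wins 20–8.
  Citadel vs Ember: Ember wins 20–8.
  Citadel vs Lumen: Lumen wins 20–8.
  Ember vs Lumen: Lumen wins 28–0.
Copeland scores (wins − losses):
  Forge: 5 − 0 = 5
  Beacon: 0 − 5 = -5
  Juno: 3 − 2 = 1
  Citadel: 1 − 4 = -3
  Ember: 2 − 3 = -1
  Lumen: 4 − 1 = 3
Forge has the best Copeland score.

Forge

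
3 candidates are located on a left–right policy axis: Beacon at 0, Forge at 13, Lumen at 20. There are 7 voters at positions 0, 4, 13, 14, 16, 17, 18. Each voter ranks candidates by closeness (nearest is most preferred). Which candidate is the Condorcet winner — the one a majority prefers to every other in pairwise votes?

With single-peaked preferences on a line, the Condorcet winner is the candidate closest to the median voter.
The median voter (position 14) is closest to Forge at 13.
Check: Forge vs Lumen — voters closer to Forge: 5 of 7.

Forge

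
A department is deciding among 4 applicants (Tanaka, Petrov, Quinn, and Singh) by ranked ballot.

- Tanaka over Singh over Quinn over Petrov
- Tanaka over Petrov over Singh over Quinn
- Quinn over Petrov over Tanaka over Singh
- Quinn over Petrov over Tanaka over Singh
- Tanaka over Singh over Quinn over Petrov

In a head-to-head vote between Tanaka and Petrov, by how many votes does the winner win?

Ballots ranking Tanaka above Petrov: 3.
Ballots ranking Petrov above Tanaka: 2.
Tanaka wins 3–2, a margin of 1.

1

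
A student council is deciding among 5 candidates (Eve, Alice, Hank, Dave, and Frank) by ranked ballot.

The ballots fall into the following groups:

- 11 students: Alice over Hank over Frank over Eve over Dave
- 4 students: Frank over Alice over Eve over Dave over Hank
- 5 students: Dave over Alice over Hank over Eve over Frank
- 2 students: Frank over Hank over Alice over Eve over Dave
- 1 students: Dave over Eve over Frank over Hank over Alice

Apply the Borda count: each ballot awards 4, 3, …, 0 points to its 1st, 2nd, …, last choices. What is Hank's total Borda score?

50

Borda scores:
  Eve: 11·1 + 4·2 + 5·1 + 2·1 + 3 = 29
  Alice: 11·4 + 4·3 + 5·3 + 2·2 + 0 = 75
  Hank: 11·3 + 4·0 + 5·2 + 2·3 + 1 = 50
  Dave: 11·0 + 4·1 + 5·4 + 2·0 + 4 = 28
  Frank: 11·2 + 4·4 + 5·0 + 2·4 + 2 = 48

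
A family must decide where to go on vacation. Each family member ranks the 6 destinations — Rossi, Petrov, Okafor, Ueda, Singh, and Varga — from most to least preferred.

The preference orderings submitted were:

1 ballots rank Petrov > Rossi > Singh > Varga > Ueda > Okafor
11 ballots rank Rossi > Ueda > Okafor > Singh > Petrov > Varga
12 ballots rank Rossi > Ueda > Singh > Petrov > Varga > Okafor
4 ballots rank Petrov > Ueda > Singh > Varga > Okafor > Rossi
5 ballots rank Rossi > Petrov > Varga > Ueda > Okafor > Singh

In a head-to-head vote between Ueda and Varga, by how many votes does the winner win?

21

Ballots ranking Ueda above Varga: 11+12+4 = 27.
Ballots ranking Varga above Ueda: 1+5 = 6.
Ueda wins 27–6, a margin of 21.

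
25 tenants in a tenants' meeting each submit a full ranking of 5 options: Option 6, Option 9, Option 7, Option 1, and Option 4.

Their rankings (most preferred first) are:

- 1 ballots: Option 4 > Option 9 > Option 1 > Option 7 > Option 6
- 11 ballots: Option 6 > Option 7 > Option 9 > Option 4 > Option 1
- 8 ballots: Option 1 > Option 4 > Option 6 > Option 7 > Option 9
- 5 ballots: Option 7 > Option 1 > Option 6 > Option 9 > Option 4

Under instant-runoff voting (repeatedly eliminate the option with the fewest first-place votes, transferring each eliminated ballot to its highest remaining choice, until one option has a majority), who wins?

Option 1

Round 1: Option 6 11, Option 1 8, Option 7 5, Option 4 1, Option 9 0. Option 9 has the fewest and is eliminated.
Round 2: Option 6 11, Option 1 8, Option 7 5, Option 4 1. Option 4 has the fewest and is eliminated.
Round 3: Option 6 11, Option 1 9, Option 7 5. Option 7 has the fewest and is eliminated.
Round 4: Option 1 14, Option 6 11. Option 1 has a majority.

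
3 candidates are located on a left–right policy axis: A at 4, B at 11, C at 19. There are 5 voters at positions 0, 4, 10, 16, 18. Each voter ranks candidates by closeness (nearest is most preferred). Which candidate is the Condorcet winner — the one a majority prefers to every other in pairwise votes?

With single-peaked preferences on a line, the Condorcet winner is the candidate closest to the median voter.
The median voter (position 10) is closest to B at 11.
Check: B vs C — voters closer to B: 3 of 5.

B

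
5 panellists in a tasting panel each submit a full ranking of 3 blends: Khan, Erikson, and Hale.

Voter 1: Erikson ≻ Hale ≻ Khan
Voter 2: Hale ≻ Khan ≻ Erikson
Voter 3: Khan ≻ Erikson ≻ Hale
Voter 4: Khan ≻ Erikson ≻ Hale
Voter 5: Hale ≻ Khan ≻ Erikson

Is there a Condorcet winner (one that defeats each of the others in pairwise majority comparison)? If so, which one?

Head-to-head results (5 voters total):
Khan vs Erikson: Khan wins 4–1.
Khan vs Hale: Hale wins 3–2.
Erikson vs Hale: Erikson wins 3–2.
No candidate beats all others: Khan beats Erikson beats Hale beats Khan, a majority cycle.

No Condorcet winner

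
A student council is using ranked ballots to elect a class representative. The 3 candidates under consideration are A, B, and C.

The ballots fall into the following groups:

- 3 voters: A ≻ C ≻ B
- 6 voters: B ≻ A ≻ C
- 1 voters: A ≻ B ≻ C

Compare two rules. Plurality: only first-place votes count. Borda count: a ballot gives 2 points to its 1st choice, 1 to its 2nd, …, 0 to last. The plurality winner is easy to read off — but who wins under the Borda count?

A

Plurality first-place counts: A 4, B 6, C 0 → B.
Borda totals: A 14, B 13, C 3 → A.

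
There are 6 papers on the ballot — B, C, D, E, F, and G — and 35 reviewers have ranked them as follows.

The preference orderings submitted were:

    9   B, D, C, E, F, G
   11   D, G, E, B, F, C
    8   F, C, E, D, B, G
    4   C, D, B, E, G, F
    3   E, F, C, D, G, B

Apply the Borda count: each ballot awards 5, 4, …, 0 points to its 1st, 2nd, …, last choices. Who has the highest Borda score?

Borda scores:
  B: 9·5 + 11·2 + 8·1 + 4·3 + 3·0 = 87
  C: 9·3 + 11·0 + 8·4 + 4·5 + 3·3 = 88
  D: 9·4 + 11·5 + 8·2 + 4·4 + 3·2 = 129
  E: 9·2 + 11·3 + 8·3 + 4·2 + 3·5 = 98
  F: 9·1 + 11·1 + 8·5 + 4·0 + 3·4 = 72
  G: 9·0 + 11·4 + 8·0 + 4·1 + 3·1 = 51
D has the highest total.

D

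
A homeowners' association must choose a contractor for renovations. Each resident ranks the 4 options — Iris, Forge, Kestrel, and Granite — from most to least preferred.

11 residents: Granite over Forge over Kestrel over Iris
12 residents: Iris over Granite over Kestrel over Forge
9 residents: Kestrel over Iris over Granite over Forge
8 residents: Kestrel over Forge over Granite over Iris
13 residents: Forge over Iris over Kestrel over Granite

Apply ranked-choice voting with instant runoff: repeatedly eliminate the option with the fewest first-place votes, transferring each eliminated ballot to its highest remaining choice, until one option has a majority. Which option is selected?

Kestrel

Round 1: Kestrel 17, Forge 13, Iris 12, Granite 11. Granite has the fewest and is eliminated.
Round 2: Forge 24, Kestrel 17, Iris 12. Iris has the fewest and is eliminated.
Round 3: Kestrel 29, Forge 24. Kestrel has a majority.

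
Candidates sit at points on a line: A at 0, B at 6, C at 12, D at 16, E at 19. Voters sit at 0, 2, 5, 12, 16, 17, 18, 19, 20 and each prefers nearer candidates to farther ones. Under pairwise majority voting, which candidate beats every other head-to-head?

With single-peaked preferences on a line, the Condorcet winner is the candidate closest to the median voter.
The median voter (position 16) is closest to D at 16.
Check: D vs C — voters closer to D: 5 of 9.

D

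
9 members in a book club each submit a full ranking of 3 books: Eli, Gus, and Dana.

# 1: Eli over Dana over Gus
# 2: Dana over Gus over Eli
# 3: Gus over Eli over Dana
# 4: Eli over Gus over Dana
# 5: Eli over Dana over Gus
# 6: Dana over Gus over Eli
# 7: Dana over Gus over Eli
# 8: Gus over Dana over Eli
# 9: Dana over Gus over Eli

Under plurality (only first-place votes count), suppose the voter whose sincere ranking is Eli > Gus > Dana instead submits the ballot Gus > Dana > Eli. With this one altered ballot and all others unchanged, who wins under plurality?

Dana

First-place totals with the altered ballot: Eli 2, Gus 3, Dana 4.
The winner is unchanged: still Dana.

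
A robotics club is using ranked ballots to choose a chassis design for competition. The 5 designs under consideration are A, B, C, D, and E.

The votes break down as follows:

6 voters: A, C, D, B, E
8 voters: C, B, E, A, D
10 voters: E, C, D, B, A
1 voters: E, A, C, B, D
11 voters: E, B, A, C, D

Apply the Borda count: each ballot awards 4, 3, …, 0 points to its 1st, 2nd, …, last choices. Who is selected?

E

Borda scores:
  A: 6·4 + 8·1 + 10·0 + 3 + 11·2 = 57
  B: 6·1 + 8·3 + 10·1 + 1 + 11·3 = 74
  C: 6·3 + 8·4 + 10·3 + 2 + 11·1 = 93
  D: 6·2 + 8·0 + 10·2 + 0 + 11·0 = 32
  E: 6·0 + 8·2 + 10·4 + 4 + 11·4 = 104
E has the highest total.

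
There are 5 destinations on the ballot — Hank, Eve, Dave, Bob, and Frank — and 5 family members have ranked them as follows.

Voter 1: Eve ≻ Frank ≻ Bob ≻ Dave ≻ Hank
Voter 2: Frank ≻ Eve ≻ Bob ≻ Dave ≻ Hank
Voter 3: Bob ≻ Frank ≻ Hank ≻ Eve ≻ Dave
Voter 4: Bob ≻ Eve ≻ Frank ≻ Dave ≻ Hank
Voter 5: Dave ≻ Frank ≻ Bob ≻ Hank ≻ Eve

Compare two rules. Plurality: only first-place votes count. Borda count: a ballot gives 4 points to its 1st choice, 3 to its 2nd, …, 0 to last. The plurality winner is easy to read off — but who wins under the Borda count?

Frank

Plurality first-place counts: Hank 0, Eve 1, Dave 1, Bob 2, Frank 1 → Bob.
Borda totals: Hank 3, Eve 11, Dave 7, Bob 14, Frank 15 → Frank.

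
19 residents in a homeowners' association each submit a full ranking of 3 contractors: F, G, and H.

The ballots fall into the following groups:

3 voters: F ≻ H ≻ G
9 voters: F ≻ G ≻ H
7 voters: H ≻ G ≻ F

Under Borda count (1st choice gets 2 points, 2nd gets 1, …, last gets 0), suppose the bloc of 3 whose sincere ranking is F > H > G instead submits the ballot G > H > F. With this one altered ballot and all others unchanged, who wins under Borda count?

G

Borda totals with the altered ballot: F 18, G 22, H 17.
The switch changes the winner from F to G.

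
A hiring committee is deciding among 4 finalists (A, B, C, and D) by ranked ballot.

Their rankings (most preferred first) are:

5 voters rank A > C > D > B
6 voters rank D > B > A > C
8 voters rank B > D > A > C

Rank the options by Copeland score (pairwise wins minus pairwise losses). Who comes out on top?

Pairwise results:
  A vs B: B wins 14–5.
  A vs C: A wins 19–0.
  A vs D: D wins 14–5.
  B vs C: B wins 14–5.
  B vs D: D wins 11–8.
  C vs D: D wins 14–5.
Copeland scores (wins − losses):
  A: 1 − 2 = -1
  B: 2 − 1 = 1
  C: 0 − 3 = -3
  D: 3 − 0 = 3
D has the best Copeland score.

D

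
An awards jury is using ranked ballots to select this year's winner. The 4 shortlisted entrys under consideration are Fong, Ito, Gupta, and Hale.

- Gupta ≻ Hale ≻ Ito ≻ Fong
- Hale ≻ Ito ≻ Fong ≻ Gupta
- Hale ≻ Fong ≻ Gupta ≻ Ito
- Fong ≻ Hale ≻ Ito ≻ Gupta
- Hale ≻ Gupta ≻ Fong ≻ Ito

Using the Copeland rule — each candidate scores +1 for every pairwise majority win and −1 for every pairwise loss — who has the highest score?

Pairwise results:
  Fong vs Ito: Fong wins 3–2.
  Fong vs Gupta: Fong wins 3–2.
  Fong vs Hale: Hale wins 4–1.
  Ito vs Gupta: Gupta wins 3–2.
  Ito vs Hale: Hale wins 5–0.
  Gupta vs Hale: Hale wins 4–1.
Copeland scores (wins − losses):
  Fong: 2 − 1 = 1
  Ito: 0 − 3 = -3
  Gupta: 1 − 2 = -1
  Hale: 3 − 0 = 3
Hale has the best Copeland score.

Hale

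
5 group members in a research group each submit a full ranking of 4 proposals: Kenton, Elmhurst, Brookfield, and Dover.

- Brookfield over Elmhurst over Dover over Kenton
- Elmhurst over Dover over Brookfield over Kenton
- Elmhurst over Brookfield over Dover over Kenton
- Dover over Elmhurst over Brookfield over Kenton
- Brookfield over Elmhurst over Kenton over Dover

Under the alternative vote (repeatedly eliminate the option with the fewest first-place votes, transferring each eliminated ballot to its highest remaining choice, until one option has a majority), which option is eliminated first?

Round 1: Elmhurst 2, Brookfield 2, Dover 1, Kenton 0. Kenton has the fewest and is eliminated.
Round 2: Elmhurst 2, Brookfield 2, Dover 1. Dover has the fewest and is eliminated.
Round 3: Elmhurst 3, Brookfield 2. Elmhurst has a majority.

Kenton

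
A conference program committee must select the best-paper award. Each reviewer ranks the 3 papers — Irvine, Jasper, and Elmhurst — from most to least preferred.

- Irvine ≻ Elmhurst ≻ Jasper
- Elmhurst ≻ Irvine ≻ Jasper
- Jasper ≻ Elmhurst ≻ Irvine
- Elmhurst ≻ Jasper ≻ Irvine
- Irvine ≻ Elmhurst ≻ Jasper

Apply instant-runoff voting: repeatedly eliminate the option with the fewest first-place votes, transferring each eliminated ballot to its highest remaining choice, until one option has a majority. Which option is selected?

Elmhurst

Round 1: Irvine 2, Elmhurst 2, Jasper 1. Jasper has the fewest and is eliminated.
Round 2: Elmhurst 3, Irvine 2. Elmhurst has a majority.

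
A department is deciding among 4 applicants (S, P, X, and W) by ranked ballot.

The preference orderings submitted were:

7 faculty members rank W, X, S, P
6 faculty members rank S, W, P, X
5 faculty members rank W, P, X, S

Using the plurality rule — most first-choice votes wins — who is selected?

W

First-place vote totals:
  S: 6
  P: 0
  X: 0
  W: 12
W has the most first-place votes.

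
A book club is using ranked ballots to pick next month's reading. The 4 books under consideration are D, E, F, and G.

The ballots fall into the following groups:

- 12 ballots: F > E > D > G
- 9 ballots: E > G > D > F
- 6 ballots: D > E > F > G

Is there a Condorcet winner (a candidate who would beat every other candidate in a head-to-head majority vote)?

Head-to-head results (27 voters total):
D vs E: E wins 21–6.
D vs F: D wins 15–12.
D vs G: D wins 18–9.
E vs F: E wins 15–12.
E vs G: E wins 27–0.
F vs G: F wins 18–9.
E beats each rival — D (21–6), F (15–12), G (27–0) — so E is the Condorcet winner.

Yes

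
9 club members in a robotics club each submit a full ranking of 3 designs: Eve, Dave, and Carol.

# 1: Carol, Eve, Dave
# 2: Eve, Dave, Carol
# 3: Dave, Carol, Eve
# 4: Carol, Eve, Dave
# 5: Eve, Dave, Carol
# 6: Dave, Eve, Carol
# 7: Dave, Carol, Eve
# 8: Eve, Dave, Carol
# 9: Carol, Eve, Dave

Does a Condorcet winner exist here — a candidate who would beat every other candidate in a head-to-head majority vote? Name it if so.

There is no Condorcet winner

Head-to-head results (9 voters total):
Eve vs Dave: Eve wins 6–3.
Eve vs Carol: Carol wins 5–4.
Dave vs Carol: Dave wins 6–3.
No candidate beats all others: Eve beats Dave beats Carol beats Eve, a majority cycle.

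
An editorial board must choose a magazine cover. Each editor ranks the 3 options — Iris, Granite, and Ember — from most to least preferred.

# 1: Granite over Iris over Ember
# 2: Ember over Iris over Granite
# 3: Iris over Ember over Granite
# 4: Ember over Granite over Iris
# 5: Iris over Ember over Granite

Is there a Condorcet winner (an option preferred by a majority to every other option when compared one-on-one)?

Head-to-head results (5 voters total):
Iris vs Granite: Iris wins 3–2.
Iris vs Ember: Iris wins 3–2.
Granite vs Ember: Ember wins 4–1.
Iris beats each rival — Granite (3–2), Ember (3–2) — so Iris is the Condorcet winner.

Yes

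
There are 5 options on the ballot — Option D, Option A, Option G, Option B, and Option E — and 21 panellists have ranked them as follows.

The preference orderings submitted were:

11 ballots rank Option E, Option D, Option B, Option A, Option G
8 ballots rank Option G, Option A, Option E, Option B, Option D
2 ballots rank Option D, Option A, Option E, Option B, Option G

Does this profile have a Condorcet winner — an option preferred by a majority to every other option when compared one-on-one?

Yes

Head-to-head results (21 voters total):
Option D vs Option A: Option D wins 13–8.
Option D vs Option G: Option D wins 13–8.
Option D vs Option B: Option D wins 13–8.
Option D vs Option E: Option E wins 19–2.
Option A vs Option G: Option A wins 13–8.
Option A vs Option B: Option B wins 11–10.
Option A vs Option E: Option E wins 11–10.
Option G vs Option B: Option B wins 13–8.
Option G vs Option E: Option E wins 13–8.
Option B vs Option E: Option E wins 21–0.
Option E beats each rival — Option D (19–2), Option A (11–10), Option G (13–8), Option B (21–0) — so Option E is the Condorcet winner.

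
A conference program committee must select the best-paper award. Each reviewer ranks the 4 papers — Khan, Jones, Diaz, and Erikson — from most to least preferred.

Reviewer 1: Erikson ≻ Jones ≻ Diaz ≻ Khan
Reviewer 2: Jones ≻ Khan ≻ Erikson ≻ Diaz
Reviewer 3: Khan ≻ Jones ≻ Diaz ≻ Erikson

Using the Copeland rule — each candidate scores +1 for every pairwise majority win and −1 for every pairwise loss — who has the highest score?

Jones

Pairwise results:
  Khan vs Jones: Jones wins 2–1.
  Khan vs Diaz: Khan wins 2–1.
  Khan vs Erikson: Khan wins 2–1.
  Jones vs Diaz: Jones wins 3–0.
  Jones vs Erikson: Jones wins 2–1.
  Diaz vs Erikson: Erikson wins 2–1.
Copeland scores (wins − losses):
  Khan: 2 − 1 = 1
  Jones: 3 − 0 = 3
  Diaz: 0 − 3 = -3
  Erikson: 1 − 2 = -1
Jones has the best Copeland score.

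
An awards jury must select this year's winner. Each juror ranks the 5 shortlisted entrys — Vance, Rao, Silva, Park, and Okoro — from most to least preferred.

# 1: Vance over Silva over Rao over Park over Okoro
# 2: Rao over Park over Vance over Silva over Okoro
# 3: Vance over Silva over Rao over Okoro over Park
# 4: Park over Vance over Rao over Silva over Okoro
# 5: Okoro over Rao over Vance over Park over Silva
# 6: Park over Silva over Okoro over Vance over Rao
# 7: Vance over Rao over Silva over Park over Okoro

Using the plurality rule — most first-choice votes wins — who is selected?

First-place vote totals:
  Vance: 3
  Rao: 1
  Silva: 0
  Park: 2
  Okoro: 1
Vance has the most first-place votes.

Vance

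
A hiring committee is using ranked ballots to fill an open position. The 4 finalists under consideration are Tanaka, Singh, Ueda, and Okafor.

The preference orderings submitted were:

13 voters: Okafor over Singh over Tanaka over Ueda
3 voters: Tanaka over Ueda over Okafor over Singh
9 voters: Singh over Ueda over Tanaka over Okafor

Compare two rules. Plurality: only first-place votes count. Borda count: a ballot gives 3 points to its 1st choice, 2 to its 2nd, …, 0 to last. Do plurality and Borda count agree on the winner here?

Plurality first-place counts: Tanaka 3, Singh 9, Ueda 0, Okafor 13 → Okafor.
Borda totals: Tanaka 31, Singh 53, Ueda 24, Okafor 42 → Singh.
The two rules disagree: plurality picks Okafor, Borda picks Singh.

No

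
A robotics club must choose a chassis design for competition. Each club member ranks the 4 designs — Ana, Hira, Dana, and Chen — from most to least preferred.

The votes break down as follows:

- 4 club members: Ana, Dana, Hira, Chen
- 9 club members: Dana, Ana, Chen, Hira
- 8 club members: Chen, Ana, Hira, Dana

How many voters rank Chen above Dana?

Ballots ranking Chen above Dana: 8.
Ballots ranking Dana above Chen: 4+9 = 13.
So 8 of 21 voters prefer Chen to Dana.

8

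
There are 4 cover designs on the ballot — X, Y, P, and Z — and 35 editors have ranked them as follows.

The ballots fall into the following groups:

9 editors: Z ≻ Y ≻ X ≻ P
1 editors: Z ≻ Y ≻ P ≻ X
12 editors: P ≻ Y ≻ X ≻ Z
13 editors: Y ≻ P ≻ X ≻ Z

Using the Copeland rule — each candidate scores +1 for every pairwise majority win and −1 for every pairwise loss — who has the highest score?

Y

Pairwise results:
  X vs Y: Y wins 35–0.
  X vs P: P wins 26–9.
  X vs Z: X wins 25–10.
  Y vs P: Y wins 23–12.
  Y vs Z: Y wins 25–10.
  P vs Z: P wins 25–10.
Copeland scores (wins − losses):
  X: 1 − 2 = -1
  Y: 3 − 0 = 3
  P: 2 − 1 = 1
  Z: 0 − 3 = -3
Y has the best Copeland score.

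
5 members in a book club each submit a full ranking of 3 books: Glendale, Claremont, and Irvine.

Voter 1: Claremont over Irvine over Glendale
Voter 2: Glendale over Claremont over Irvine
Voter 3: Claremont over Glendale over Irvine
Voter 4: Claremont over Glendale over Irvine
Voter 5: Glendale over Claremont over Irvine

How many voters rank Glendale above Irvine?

4

Ballots ranking Glendale above Irvine: 4.
Ballots ranking Irvine above Glendale: 1.
So 4 of 5 voters prefer Glendale to Irvine.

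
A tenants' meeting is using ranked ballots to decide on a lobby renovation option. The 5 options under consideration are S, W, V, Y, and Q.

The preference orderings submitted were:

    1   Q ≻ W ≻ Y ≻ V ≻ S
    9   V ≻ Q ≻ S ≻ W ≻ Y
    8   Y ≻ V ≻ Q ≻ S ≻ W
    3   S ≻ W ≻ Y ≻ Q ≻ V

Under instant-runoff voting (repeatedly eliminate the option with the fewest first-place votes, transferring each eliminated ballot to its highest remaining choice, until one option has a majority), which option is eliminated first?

W

Round 1: V 9, Y 8, S 3, Q 1, W 0. W has the fewest and is eliminated.
Round 2: V 9, Y 8, S 3, Q 1. Q has the fewest and is eliminated.
Round 3: V 9, Y 9, S 3. S has the fewest and is eliminated.
Round 4: Y 12, V 9. Y has a majority.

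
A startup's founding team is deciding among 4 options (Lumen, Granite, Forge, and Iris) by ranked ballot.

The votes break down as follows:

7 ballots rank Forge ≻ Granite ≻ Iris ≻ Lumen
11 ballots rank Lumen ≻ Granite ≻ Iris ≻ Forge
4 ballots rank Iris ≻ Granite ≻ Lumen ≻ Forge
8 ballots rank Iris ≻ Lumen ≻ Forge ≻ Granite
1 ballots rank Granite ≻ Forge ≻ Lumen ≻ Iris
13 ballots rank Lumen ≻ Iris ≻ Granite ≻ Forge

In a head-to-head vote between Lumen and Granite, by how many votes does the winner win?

Ballots ranking Lumen above Granite: 11+8+13 = 32.
Ballots ranking Granite above Lumen: 7+4+1 = 12.
Lumen wins 32–12, a margin of 20.

20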